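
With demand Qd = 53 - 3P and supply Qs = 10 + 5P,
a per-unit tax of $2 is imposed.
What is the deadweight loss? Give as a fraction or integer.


Pre-tax equilibrium quantity: Q* = 295/8
Post-tax equilibrium quantity: Q_tax = 265/8
Reduction in quantity: Q* - Q_tax = 15/4
DWL = (1/2) * tax * (Q* - Q_tax)
DWL = (1/2) * 2 * 15/4 = 15/4

15/4


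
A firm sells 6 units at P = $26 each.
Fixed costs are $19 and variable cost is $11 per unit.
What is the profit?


Total Revenue = P * Q = 26 * 6 = $156
Total Cost = FC + VC*Q = 19 + 11*6 = $85
Profit = TR - TC = 156 - 85 = $71

$71


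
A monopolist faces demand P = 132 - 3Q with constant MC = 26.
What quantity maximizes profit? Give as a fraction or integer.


TR = P*Q = (132 - 3Q)Q = 132Q - 3Q^2
MR = dTR/dQ = 132 - 6Q
Set MR = MC:
132 - 6Q = 26
106 = 6Q
Q* = 106/6 = 53/3

53/3


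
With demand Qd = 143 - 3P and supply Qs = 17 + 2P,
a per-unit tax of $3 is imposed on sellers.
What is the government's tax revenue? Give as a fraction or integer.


With tax on sellers, new supply: Qs' = 17 + 2(P - 3)
= 11 + 2P
New equilibrium quantity:
Q_new = 319/5
Tax revenue = tax * Q_new = 3 * 319/5 = 957/5

957/5


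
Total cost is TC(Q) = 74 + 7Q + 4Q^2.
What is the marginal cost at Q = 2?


MC = dTC/dQ = 7 + 2*4*Q
At Q = 2:
MC = 7 + 8*2
MC = 7 + 16 = 23

23


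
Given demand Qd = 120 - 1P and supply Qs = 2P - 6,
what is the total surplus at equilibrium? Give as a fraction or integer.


Find equilibrium: 120 - 1P = 2P - 6
120 + 6 = 3P
P* = 126/3 = 42
Q* = 2*42 - 6 = 78
Inverse demand: P = 120 - Q/1, so P_max = 120
Inverse supply: P = 3 + Q/2, so P_min = 3
CS = (1/2) * 78 * (120 - 42) = 3042
PS = (1/2) * 78 * (42 - 3) = 1521
TS = CS + PS = 3042 + 1521 = 4563

4563


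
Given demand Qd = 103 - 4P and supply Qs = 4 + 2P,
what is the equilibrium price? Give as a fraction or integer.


At equilibrium, Qd = Qs.
103 - 4P = 4 + 2P
103 - 4 = 4P + 2P
99 = 6P
P* = 99/6 = 33/2

33/2


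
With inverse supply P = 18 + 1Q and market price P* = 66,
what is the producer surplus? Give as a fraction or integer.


Minimum supply price (at Q=0): P_min = 18
Quantity supplied at P* = 66:
Q* = (66 - 18)/1 = 48
PS = (1/2) * Q* * (P* - P_min)
PS = (1/2) * 48 * (66 - 18)
PS = (1/2) * 48 * 48 = 1152

1152


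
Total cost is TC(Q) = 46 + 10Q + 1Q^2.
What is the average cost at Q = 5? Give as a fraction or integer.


TC(5) = 46 + 10*5 + 1*5^2
TC(5) = 46 + 50 + 25 = 121
AC = TC/Q = 121/5 = 121/5

121/5


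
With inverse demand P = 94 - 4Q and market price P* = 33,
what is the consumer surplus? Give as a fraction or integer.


Maximum willingness to pay (at Q=0): P_max = 94
Quantity demanded at P* = 33:
Q* = (94 - 33)/4 = 61/4
CS = (1/2) * Q* * (P_max - P*)
CS = (1/2) * 61/4 * (94 - 33)
CS = (1/2) * 61/4 * 61 = 3721/8

3721/8


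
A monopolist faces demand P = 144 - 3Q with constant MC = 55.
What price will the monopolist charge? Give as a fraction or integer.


MR = 144 - 6Q
Set MR = MC: 144 - 6Q = 55
Q* = 89/6
Substitute into demand:
P* = 144 - 3*89/6 = 199/2

199/2


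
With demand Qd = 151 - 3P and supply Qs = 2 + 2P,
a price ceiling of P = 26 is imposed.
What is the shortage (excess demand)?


At P = 26:
Qd = 151 - 3*26 = 73
Qs = 2 + 2*26 = 54
Shortage = Qd - Qs = 73 - 54 = 19

19


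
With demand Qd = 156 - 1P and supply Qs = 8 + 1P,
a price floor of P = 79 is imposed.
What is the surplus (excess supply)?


At P = 79:
Qd = 156 - 1*79 = 77
Qs = 8 + 1*79 = 87
Surplus = Qs - Qd = 87 - 77 = 10

10


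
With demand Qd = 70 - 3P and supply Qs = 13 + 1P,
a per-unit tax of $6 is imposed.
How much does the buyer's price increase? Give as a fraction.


With a per-unit tax, the buyer's price increase depends on relative slopes.
Supply slope: d = 1, Demand slope: b = 3
Buyer's price increase = d * tax / (b + d)
= 1 * 6 / (3 + 1)
= 6 / 4 = 3/2

3/2


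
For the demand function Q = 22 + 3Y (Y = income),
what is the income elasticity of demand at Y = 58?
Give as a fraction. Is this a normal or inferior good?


dQ/dY = 3
At Y = 58: Q = 22 + 3*58 = 196
Ey = (dQ/dY)(Y/Q) = 3 * 58 / 196 = 87/98
Since Ey > 0, this is a normal good.

87/98 (normal good)


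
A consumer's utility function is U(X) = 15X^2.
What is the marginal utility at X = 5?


MU = dU/dX = 15*2*X^(2-1)
MU = 30*X^1
At X = 5:
MU = 30 * 5^1
MU = 30 * 5 = 150

150


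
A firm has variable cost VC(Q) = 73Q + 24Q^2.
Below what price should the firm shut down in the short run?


AVC(Q) = VC(Q)/Q = 73 + 24Q
AVC is increasing in Q, so minimum AVC is at Q -> 0+.
Min AVC = 73
The firm should shut down if P < 73.

73


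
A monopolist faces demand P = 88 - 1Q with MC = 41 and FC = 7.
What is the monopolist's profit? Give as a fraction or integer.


MR = MC: 88 - 2Q = 41
Q* = 47/2
P* = 88 - 1*47/2 = 129/2
Profit = (P* - MC)*Q* - FC
= (129/2 - 41)*47/2 - 7
= 47/2*47/2 - 7
= 2209/4 - 7 = 2181/4

2181/4


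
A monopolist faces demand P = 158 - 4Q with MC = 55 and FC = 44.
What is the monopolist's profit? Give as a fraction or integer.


MR = MC: 158 - 8Q = 55
Q* = 103/8
P* = 158 - 4*103/8 = 213/2
Profit = (P* - MC)*Q* - FC
= (213/2 - 55)*103/8 - 44
= 103/2*103/8 - 44
= 10609/16 - 44 = 9905/16

9905/16


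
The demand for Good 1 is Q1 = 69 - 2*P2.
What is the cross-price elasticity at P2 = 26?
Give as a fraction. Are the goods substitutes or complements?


dQ1/dP2 = -2
At P2 = 26: Q1 = 69 - 2*26 = 17
Exy = (dQ1/dP2)(P2/Q1) = -2 * 26 / 17 = -52/17
Since Exy < 0, the goods are complements.

-52/17 (complements)


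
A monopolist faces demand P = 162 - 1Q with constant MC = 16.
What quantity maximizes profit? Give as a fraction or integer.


TR = P*Q = (162 - 1Q)Q = 162Q - 1Q^2
MR = dTR/dQ = 162 - 2Q
Set MR = MC:
162 - 2Q = 16
146 = 2Q
Q* = 146/2 = 73

73


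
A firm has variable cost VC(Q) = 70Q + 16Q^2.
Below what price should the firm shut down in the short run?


AVC(Q) = VC(Q)/Q = 70 + 16Q
AVC is increasing in Q, so minimum AVC is at Q -> 0+.
Min AVC = 70
The firm should shut down if P < 70.

70


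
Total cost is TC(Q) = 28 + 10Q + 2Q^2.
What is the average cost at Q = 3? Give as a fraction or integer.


TC(3) = 28 + 10*3 + 2*3^2
TC(3) = 28 + 30 + 18 = 76
AC = TC/Q = 76/3 = 76/3

76/3


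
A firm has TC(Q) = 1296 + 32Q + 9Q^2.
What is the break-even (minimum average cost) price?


AC(Q) = 1296/Q + 32 + 9Q
To minimize: dAC/dQ = -1296/Q^2 + 9 = 0
Q^2 = 1296/9 = 144
Q* = 12
Min AC = 1296/12 + 32 + 9*12
Min AC = 108 + 32 + 108 = 248

248


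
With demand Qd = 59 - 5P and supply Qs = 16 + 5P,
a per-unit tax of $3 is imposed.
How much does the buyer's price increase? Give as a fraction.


With a per-unit tax, the buyer's price increase depends on relative slopes.
Supply slope: d = 5, Demand slope: b = 5
Buyer's price increase = d * tax / (b + d)
= 5 * 3 / (5 + 5)
= 15 / 10 = 3/2

3/2


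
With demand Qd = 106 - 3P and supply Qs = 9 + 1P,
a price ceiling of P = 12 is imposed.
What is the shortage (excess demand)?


At P = 12:
Qd = 106 - 3*12 = 70
Qs = 9 + 1*12 = 21
Shortage = Qd - Qs = 70 - 21 = 49

49


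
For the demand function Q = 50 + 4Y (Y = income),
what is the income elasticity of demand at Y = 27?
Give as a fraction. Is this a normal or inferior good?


dQ/dY = 4
At Y = 27: Q = 50 + 4*27 = 158
Ey = (dQ/dY)(Y/Q) = 4 * 27 / 158 = 54/79
Since Ey > 0, this is a normal good.

54/79 (normal good)


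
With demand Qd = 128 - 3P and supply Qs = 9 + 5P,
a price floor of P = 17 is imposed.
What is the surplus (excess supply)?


At P = 17:
Qd = 128 - 3*17 = 77
Qs = 9 + 5*17 = 94
Surplus = Qs - Qd = 94 - 77 = 17

17


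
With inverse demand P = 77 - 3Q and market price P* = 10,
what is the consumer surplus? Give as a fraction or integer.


Maximum willingness to pay (at Q=0): P_max = 77
Quantity demanded at P* = 10:
Q* = (77 - 10)/3 = 67/3
CS = (1/2) * Q* * (P_max - P*)
CS = (1/2) * 67/3 * (77 - 10)
CS = (1/2) * 67/3 * 67 = 4489/6

4489/6


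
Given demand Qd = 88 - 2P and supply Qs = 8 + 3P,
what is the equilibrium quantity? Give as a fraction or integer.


First find equilibrium price:
88 - 2P = 8 + 3P
P* = 80/5 = 16
Then substitute into demand:
Q* = 88 - 2 * 16 = 56

56


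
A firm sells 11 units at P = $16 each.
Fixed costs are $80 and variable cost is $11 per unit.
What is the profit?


Total Revenue = P * Q = 16 * 11 = $176
Total Cost = FC + VC*Q = 80 + 11*11 = $201
Profit = TR - TC = 176 - 201 = $-25

$-25


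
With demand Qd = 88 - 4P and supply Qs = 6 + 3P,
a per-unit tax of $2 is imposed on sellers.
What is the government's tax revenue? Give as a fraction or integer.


With tax on sellers, new supply: Qs' = 6 + 3(P - 2)
= 0 + 3P
New equilibrium quantity:
Q_new = 264/7
Tax revenue = tax * Q_new = 2 * 264/7 = 528/7

528/7


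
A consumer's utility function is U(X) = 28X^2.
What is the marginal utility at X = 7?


MU = dU/dX = 28*2*X^(2-1)
MU = 56*X^1
At X = 7:
MU = 56 * 7^1
MU = 56 * 7 = 392

392


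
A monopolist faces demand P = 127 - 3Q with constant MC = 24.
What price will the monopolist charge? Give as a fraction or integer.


MR = 127 - 6Q
Set MR = MC: 127 - 6Q = 24
Q* = 103/6
Substitute into demand:
P* = 127 - 3*103/6 = 151/2

151/2


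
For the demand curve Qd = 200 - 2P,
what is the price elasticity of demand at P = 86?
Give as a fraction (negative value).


dQ/dP = -2
At P = 86: Q = 200 - 2*86 = 28
E = (dQ/dP)(P/Q) = (-2)(86/28) = -43/7

-43/7


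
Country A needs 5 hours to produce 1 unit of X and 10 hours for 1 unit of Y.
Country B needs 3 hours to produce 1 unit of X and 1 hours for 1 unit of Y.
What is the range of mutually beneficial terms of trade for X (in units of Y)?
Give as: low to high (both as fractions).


Opportunity cost of X for Country A = hours_X / hours_Y = 5/10 = 1/2 units of Y
Opportunity cost of X for Country B = hours_X / hours_Y = 3/1 = 3 units of Y
Terms of trade must be between the two opportunity costs.
Range: 1/2 to 3

1/2 to 3


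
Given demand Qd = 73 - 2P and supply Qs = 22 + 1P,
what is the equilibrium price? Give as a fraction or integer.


At equilibrium, Qd = Qs.
73 - 2P = 22 + 1P
73 - 22 = 2P + 1P
51 = 3P
P* = 51/3 = 17

17


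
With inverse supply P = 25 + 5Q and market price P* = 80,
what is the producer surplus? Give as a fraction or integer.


Minimum supply price (at Q=0): P_min = 25
Quantity supplied at P* = 80:
Q* = (80 - 25)/5 = 11
PS = (1/2) * Q* * (P* - P_min)
PS = (1/2) * 11 * (80 - 25)
PS = (1/2) * 11 * 55 = 605/2

605/2


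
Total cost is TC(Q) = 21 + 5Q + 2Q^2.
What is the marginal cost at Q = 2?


MC = dTC/dQ = 5 + 2*2*Q
At Q = 2:
MC = 5 + 4*2
MC = 5 + 8 = 13

13


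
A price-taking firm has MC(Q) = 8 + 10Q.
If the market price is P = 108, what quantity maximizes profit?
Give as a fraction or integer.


In perfect competition, profit is maximized where P = MC.
108 = 8 + 10Q
100 = 10Q
Q* = 100/10 = 10

10


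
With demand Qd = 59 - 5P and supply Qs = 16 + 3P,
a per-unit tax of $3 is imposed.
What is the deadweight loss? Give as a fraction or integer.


Pre-tax equilibrium quantity: Q* = 257/8
Post-tax equilibrium quantity: Q_tax = 53/2
Reduction in quantity: Q* - Q_tax = 45/8
DWL = (1/2) * tax * (Q* - Q_tax)
DWL = (1/2) * 3 * 45/8 = 135/16

135/16


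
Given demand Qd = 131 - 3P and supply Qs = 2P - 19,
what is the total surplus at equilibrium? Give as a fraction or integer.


Find equilibrium: 131 - 3P = 2P - 19
131 + 19 = 5P
P* = 150/5 = 30
Q* = 2*30 - 19 = 41
Inverse demand: P = 131/3 - Q/3, so P_max = 131/3
Inverse supply: P = 19/2 + Q/2, so P_min = 19/2
CS = (1/2) * 41 * (131/3 - 30) = 1681/6
PS = (1/2) * 41 * (30 - 19/2) = 1681/4
TS = CS + PS = 1681/6 + 1681/4 = 8405/12

8405/12


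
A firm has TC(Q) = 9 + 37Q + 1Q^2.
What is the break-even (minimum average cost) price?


AC(Q) = 9/Q + 37 + 1Q
To minimize: dAC/dQ = -9/Q^2 + 1 = 0
Q^2 = 9/1 = 9
Q* = 3
Min AC = 9/3 + 37 + 1*3
Min AC = 3 + 37 + 3 = 43

43


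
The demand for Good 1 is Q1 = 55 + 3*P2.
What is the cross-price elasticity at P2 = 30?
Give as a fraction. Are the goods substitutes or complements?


dQ1/dP2 = 3
At P2 = 30: Q1 = 55 + 3*30 = 145
Exy = (dQ1/dP2)(P2/Q1) = 3 * 30 / 145 = 18/29
Since Exy > 0, the goods are substitutes.

18/29 (substitutes)


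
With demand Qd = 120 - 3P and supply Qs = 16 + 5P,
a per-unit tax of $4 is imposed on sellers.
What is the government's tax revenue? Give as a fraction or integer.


With tax on sellers, new supply: Qs' = 16 + 5(P - 4)
= 5P - 4
New equilibrium quantity:
Q_new = 147/2
Tax revenue = tax * Q_new = 4 * 147/2 = 294

294


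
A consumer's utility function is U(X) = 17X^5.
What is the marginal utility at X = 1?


MU = dU/dX = 17*5*X^(5-1)
MU = 85*X^4
At X = 1:
MU = 85 * 1^4
MU = 85 * 1 = 85

85


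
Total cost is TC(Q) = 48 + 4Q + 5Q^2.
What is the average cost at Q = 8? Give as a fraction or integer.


TC(8) = 48 + 4*8 + 5*8^2
TC(8) = 48 + 32 + 320 = 400
AC = TC/Q = 400/8 = 50

50


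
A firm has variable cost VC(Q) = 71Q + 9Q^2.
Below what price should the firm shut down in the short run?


AVC(Q) = VC(Q)/Q = 71 + 9Q
AVC is increasing in Q, so minimum AVC is at Q -> 0+.
Min AVC = 71
The firm should shut down if P < 71.

71


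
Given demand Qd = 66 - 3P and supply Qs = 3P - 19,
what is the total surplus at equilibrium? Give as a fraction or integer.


Find equilibrium: 66 - 3P = 3P - 19
66 + 19 = 6P
P* = 85/6 = 85/6
Q* = 3*85/6 - 19 = 47/2
Inverse demand: P = 22 - Q/3, so P_max = 22
Inverse supply: P = 19/3 + Q/3, so P_min = 19/3
CS = (1/2) * 47/2 * (22 - 85/6) = 2209/24
PS = (1/2) * 47/2 * (85/6 - 19/3) = 2209/24
TS = CS + PS = 2209/24 + 2209/24 = 2209/12

2209/12


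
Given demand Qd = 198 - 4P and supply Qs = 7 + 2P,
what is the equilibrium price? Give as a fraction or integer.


At equilibrium, Qd = Qs.
198 - 4P = 7 + 2P
198 - 7 = 4P + 2P
191 = 6P
P* = 191/6 = 191/6

191/6


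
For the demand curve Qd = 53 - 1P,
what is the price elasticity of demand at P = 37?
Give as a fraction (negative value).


dQ/dP = -1
At P = 37: Q = 53 - 1*37 = 16
E = (dQ/dP)(P/Q) = (-1)(37/16) = -37/16

-37/16


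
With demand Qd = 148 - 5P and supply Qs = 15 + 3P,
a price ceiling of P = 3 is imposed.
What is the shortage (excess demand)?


At P = 3:
Qd = 148 - 5*3 = 133
Qs = 15 + 3*3 = 24
Shortage = Qd - Qs = 133 - 24 = 109

109


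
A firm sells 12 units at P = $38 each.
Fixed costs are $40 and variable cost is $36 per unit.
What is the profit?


Total Revenue = P * Q = 38 * 12 = $456
Total Cost = FC + VC*Q = 40 + 36*12 = $472
Profit = TR - TC = 456 - 472 = $-16

$-16


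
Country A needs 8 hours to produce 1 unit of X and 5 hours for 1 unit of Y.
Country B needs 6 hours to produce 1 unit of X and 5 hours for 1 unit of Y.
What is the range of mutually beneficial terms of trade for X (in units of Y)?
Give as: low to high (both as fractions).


Opportunity cost of X for Country A = hours_X / hours_Y = 8/5 = 8/5 units of Y
Opportunity cost of X for Country B = hours_X / hours_Y = 6/5 = 6/5 units of Y
Terms of trade must be between the two opportunity costs.
Range: 6/5 to 8/5

6/5 to 8/5


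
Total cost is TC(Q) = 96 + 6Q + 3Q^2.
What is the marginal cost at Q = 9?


MC = dTC/dQ = 6 + 2*3*Q
At Q = 9:
MC = 6 + 6*9
MC = 6 + 54 = 60

60


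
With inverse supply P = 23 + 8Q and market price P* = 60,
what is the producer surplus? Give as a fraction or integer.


Minimum supply price (at Q=0): P_min = 23
Quantity supplied at P* = 60:
Q* = (60 - 23)/8 = 37/8
PS = (1/2) * Q* * (P* - P_min)
PS = (1/2) * 37/8 * (60 - 23)
PS = (1/2) * 37/8 * 37 = 1369/16

1369/16


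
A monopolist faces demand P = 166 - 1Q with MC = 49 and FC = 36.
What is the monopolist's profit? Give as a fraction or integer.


MR = MC: 166 - 2Q = 49
Q* = 117/2
P* = 166 - 1*117/2 = 215/2
Profit = (P* - MC)*Q* - FC
= (215/2 - 49)*117/2 - 36
= 117/2*117/2 - 36
= 13689/4 - 36 = 13545/4

13545/4


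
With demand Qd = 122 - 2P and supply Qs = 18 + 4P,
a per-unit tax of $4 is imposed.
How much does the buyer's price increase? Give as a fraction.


With a per-unit tax, the buyer's price increase depends on relative slopes.
Supply slope: d = 4, Demand slope: b = 2
Buyer's price increase = d * tax / (b + d)
= 4 * 4 / (2 + 4)
= 16 / 6 = 8/3

8/3


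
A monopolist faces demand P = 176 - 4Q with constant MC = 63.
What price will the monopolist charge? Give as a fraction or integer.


MR = 176 - 8Q
Set MR = MC: 176 - 8Q = 63
Q* = 113/8
Substitute into demand:
P* = 176 - 4*113/8 = 239/2

239/2


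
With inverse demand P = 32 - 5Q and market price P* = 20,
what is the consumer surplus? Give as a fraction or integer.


Maximum willingness to pay (at Q=0): P_max = 32
Quantity demanded at P* = 20:
Q* = (32 - 20)/5 = 12/5
CS = (1/2) * Q* * (P_max - P*)
CS = (1/2) * 12/5 * (32 - 20)
CS = (1/2) * 12/5 * 12 = 72/5

72/5


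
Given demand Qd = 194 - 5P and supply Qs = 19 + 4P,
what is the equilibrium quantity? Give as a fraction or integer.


First find equilibrium price:
194 - 5P = 19 + 4P
P* = 175/9 = 175/9
Then substitute into demand:
Q* = 194 - 5 * 175/9 = 871/9

871/9


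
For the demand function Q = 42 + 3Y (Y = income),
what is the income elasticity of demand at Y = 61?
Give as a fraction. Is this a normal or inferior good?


dQ/dY = 3
At Y = 61: Q = 42 + 3*61 = 225
Ey = (dQ/dY)(Y/Q) = 3 * 61 / 225 = 61/75
Since Ey > 0, this is a normal good.

61/75 (normal good)


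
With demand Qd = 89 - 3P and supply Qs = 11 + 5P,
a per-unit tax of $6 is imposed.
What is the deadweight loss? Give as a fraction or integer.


Pre-tax equilibrium quantity: Q* = 239/4
Post-tax equilibrium quantity: Q_tax = 97/2
Reduction in quantity: Q* - Q_tax = 45/4
DWL = (1/2) * tax * (Q* - Q_tax)
DWL = (1/2) * 6 * 45/4 = 135/4

135/4


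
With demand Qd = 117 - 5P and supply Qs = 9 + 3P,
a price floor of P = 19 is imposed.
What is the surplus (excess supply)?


At P = 19:
Qd = 117 - 5*19 = 22
Qs = 9 + 3*19 = 66
Surplus = Qs - Qd = 66 - 22 = 44

44


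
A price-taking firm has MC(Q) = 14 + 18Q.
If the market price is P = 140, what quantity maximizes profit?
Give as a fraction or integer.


In perfect competition, profit is maximized where P = MC.
140 = 14 + 18Q
126 = 18Q
Q* = 126/18 = 7

7


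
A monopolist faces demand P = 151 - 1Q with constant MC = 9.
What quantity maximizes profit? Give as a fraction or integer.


TR = P*Q = (151 - 1Q)Q = 151Q - 1Q^2
MR = dTR/dQ = 151 - 2Q
Set MR = MC:
151 - 2Q = 9
142 = 2Q
Q* = 142/2 = 71

71


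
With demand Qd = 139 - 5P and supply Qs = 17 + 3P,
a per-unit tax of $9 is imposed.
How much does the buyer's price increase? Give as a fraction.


With a per-unit tax, the buyer's price increase depends on relative slopes.
Supply slope: d = 3, Demand slope: b = 5
Buyer's price increase = d * tax / (b + d)
= 3 * 9 / (5 + 3)
= 27 / 8 = 27/8

27/8


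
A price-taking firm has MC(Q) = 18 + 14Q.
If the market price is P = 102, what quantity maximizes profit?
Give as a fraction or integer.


In perfect competition, profit is maximized where P = MC.
102 = 18 + 14Q
84 = 14Q
Q* = 84/14 = 6

6


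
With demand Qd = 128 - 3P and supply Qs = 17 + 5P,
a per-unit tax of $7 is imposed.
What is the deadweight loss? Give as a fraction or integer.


Pre-tax equilibrium quantity: Q* = 691/8
Post-tax equilibrium quantity: Q_tax = 293/4
Reduction in quantity: Q* - Q_tax = 105/8
DWL = (1/2) * tax * (Q* - Q_tax)
DWL = (1/2) * 7 * 105/8 = 735/16

735/16


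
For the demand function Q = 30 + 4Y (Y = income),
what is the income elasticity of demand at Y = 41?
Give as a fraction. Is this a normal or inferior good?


dQ/dY = 4
At Y = 41: Q = 30 + 4*41 = 194
Ey = (dQ/dY)(Y/Q) = 4 * 41 / 194 = 82/97
Since Ey > 0, this is a normal good.

82/97 (normal good)


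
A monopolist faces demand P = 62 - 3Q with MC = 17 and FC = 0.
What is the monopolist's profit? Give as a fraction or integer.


MR = MC: 62 - 6Q = 17
Q* = 15/2
P* = 62 - 3*15/2 = 79/2
Profit = (P* - MC)*Q* - FC
= (79/2 - 17)*15/2 - 0
= 45/2*15/2 - 0
= 675/4 - 0 = 675/4

675/4


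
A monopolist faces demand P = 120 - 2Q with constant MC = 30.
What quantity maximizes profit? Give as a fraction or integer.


TR = P*Q = (120 - 2Q)Q = 120Q - 2Q^2
MR = dTR/dQ = 120 - 4Q
Set MR = MC:
120 - 4Q = 30
90 = 4Q
Q* = 90/4 = 45/2

45/2


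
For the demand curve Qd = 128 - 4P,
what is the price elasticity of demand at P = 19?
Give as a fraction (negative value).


dQ/dP = -4
At P = 19: Q = 128 - 4*19 = 52
E = (dQ/dP)(P/Q) = (-4)(19/52) = -19/13

-19/13


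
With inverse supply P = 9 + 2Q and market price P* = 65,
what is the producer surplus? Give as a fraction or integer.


Minimum supply price (at Q=0): P_min = 9
Quantity supplied at P* = 65:
Q* = (65 - 9)/2 = 28
PS = (1/2) * Q* * (P* - P_min)
PS = (1/2) * 28 * (65 - 9)
PS = (1/2) * 28 * 56 = 784

784


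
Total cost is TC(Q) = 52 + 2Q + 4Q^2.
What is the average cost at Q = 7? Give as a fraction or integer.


TC(7) = 52 + 2*7 + 4*7^2
TC(7) = 52 + 14 + 196 = 262
AC = TC/Q = 262/7 = 262/7

262/7


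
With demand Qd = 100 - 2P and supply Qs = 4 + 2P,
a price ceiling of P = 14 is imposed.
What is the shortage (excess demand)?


At P = 14:
Qd = 100 - 2*14 = 72
Qs = 4 + 2*14 = 32
Shortage = Qd - Qs = 72 - 32 = 40

40


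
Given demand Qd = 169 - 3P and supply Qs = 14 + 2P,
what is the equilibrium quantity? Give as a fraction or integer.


First find equilibrium price:
169 - 3P = 14 + 2P
P* = 155/5 = 31
Then substitute into demand:
Q* = 169 - 3 * 31 = 76

76


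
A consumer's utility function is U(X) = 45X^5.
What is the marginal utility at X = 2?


MU = dU/dX = 45*5*X^(5-1)
MU = 225*X^4
At X = 2:
MU = 225 * 2^4
MU = 225 * 16 = 3600

3600


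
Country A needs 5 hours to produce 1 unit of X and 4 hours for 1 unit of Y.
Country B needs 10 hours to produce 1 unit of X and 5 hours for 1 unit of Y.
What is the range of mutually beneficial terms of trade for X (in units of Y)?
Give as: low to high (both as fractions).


Opportunity cost of X for Country A = hours_X / hours_Y = 5/4 = 5/4 units of Y
Opportunity cost of X for Country B = hours_X / hours_Y = 10/5 = 2 units of Y
Terms of trade must be between the two opportunity costs.
Range: 5/4 to 2

5/4 to 2


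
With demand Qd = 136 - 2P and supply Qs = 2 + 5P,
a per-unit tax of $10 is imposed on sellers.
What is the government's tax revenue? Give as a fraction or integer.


With tax on sellers, new supply: Qs' = 2 + 5(P - 10)
= 5P - 48
New equilibrium quantity:
Q_new = 584/7
Tax revenue = tax * Q_new = 10 * 584/7 = 5840/7

5840/7


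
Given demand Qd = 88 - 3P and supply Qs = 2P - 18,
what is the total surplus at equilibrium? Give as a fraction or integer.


Find equilibrium: 88 - 3P = 2P - 18
88 + 18 = 5P
P* = 106/5 = 106/5
Q* = 2*106/5 - 18 = 122/5
Inverse demand: P = 88/3 - Q/3, so P_max = 88/3
Inverse supply: P = 9 + Q/2, so P_min = 9
CS = (1/2) * 122/5 * (88/3 - 106/5) = 7442/75
PS = (1/2) * 122/5 * (106/5 - 9) = 3721/25
TS = CS + PS = 7442/75 + 3721/25 = 3721/15

3721/15


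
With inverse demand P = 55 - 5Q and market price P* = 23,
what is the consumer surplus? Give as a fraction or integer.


Maximum willingness to pay (at Q=0): P_max = 55
Quantity demanded at P* = 23:
Q* = (55 - 23)/5 = 32/5
CS = (1/2) * Q* * (P_max - P*)
CS = (1/2) * 32/5 * (55 - 23)
CS = (1/2) * 32/5 * 32 = 512/5

512/5


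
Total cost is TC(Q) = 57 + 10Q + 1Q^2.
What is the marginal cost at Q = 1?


MC = dTC/dQ = 10 + 2*1*Q
At Q = 1:
MC = 10 + 2*1
MC = 10 + 2 = 12

12


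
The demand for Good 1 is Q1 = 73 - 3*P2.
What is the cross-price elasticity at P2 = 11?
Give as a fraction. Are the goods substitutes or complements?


dQ1/dP2 = -3
At P2 = 11: Q1 = 73 - 3*11 = 40
Exy = (dQ1/dP2)(P2/Q1) = -3 * 11 / 40 = -33/40
Since Exy < 0, the goods are complements.

-33/40 (complements)


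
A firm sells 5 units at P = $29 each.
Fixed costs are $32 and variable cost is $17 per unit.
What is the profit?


Total Revenue = P * Q = 29 * 5 = $145
Total Cost = FC + VC*Q = 32 + 17*5 = $117
Profit = TR - TC = 145 - 117 = $28

$28


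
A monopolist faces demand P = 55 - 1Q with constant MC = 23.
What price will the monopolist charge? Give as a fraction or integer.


MR = 55 - 2Q
Set MR = MC: 55 - 2Q = 23
Q* = 16
Substitute into demand:
P* = 55 - 1*16 = 39

39


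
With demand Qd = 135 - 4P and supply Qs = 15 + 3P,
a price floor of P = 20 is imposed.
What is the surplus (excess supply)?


At P = 20:
Qd = 135 - 4*20 = 55
Qs = 15 + 3*20 = 75
Surplus = Qs - Qd = 75 - 55 = 20

20


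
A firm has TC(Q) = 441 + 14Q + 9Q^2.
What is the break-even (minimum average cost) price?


AC(Q) = 441/Q + 14 + 9Q
To minimize: dAC/dQ = -441/Q^2 + 9 = 0
Q^2 = 441/9 = 49
Q* = 7
Min AC = 441/7 + 14 + 9*7
Min AC = 63 + 14 + 63 = 140

140


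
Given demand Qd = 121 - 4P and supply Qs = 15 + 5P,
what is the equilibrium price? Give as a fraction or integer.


At equilibrium, Qd = Qs.
121 - 4P = 15 + 5P
121 - 15 = 4P + 5P
106 = 9P
P* = 106/9 = 106/9

106/9


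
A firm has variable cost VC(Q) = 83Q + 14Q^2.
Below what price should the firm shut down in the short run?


AVC(Q) = VC(Q)/Q = 83 + 14Q
AVC is increasing in Q, so minimum AVC is at Q -> 0+.
Min AVC = 83
The firm should shut down if P < 83.

83


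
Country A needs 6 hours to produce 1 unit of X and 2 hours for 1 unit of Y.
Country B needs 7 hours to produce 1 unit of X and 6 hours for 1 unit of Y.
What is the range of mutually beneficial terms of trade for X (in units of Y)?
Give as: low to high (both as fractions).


Opportunity cost of X for Country A = hours_X / hours_Y = 6/2 = 3 units of Y
Opportunity cost of X for Country B = hours_X / hours_Y = 7/6 = 7/6 units of Y
Terms of trade must be between the two opportunity costs.
Range: 7/6 to 3

7/6 to 3


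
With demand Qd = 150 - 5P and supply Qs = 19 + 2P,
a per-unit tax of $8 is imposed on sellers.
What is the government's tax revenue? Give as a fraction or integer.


With tax on sellers, new supply: Qs' = 19 + 2(P - 8)
= 3 + 2P
New equilibrium quantity:
Q_new = 45
Tax revenue = tax * Q_new = 8 * 45 = 360

360


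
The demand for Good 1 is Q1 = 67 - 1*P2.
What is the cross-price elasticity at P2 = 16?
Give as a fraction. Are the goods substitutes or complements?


dQ1/dP2 = -1
At P2 = 16: Q1 = 67 - 1*16 = 51
Exy = (dQ1/dP2)(P2/Q1) = -1 * 16 / 51 = -16/51
Since Exy < 0, the goods are complements.

-16/51 (complements)


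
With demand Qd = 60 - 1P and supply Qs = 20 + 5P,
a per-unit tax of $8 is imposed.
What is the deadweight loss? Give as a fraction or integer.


Pre-tax equilibrium quantity: Q* = 160/3
Post-tax equilibrium quantity: Q_tax = 140/3
Reduction in quantity: Q* - Q_tax = 20/3
DWL = (1/2) * tax * (Q* - Q_tax)
DWL = (1/2) * 8 * 20/3 = 80/3

80/3


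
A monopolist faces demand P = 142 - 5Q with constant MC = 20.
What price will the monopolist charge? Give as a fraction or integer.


MR = 142 - 10Q
Set MR = MC: 142 - 10Q = 20
Q* = 61/5
Substitute into demand:
P* = 142 - 5*61/5 = 81

81


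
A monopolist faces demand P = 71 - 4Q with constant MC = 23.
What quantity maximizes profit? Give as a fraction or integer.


TR = P*Q = (71 - 4Q)Q = 71Q - 4Q^2
MR = dTR/dQ = 71 - 8Q
Set MR = MC:
71 - 8Q = 23
48 = 8Q
Q* = 48/8 = 6

6


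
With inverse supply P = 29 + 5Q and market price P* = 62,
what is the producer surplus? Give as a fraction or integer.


Minimum supply price (at Q=0): P_min = 29
Quantity supplied at P* = 62:
Q* = (62 - 29)/5 = 33/5
PS = (1/2) * Q* * (P* - P_min)
PS = (1/2) * 33/5 * (62 - 29)
PS = (1/2) * 33/5 * 33 = 1089/10

1089/10


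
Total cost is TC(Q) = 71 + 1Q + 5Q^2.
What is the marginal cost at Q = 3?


MC = dTC/dQ = 1 + 2*5*Q
At Q = 3:
MC = 1 + 10*3
MC = 1 + 30 = 31

31


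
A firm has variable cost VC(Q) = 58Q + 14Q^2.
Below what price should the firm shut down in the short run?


AVC(Q) = VC(Q)/Q = 58 + 14Q
AVC is increasing in Q, so minimum AVC is at Q -> 0+.
Min AVC = 58
The firm should shut down if P < 58.

58


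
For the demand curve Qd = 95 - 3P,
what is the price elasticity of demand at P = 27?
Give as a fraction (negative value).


dQ/dP = -3
At P = 27: Q = 95 - 3*27 = 14
E = (dQ/dP)(P/Q) = (-3)(27/14) = -81/14

-81/14


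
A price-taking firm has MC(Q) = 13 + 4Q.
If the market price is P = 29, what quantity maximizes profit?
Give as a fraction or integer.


In perfect competition, profit is maximized where P = MC.
29 = 13 + 4Q
16 = 4Q
Q* = 16/4 = 4

4


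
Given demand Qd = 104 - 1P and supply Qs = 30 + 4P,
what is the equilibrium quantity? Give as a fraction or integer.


First find equilibrium price:
104 - 1P = 30 + 4P
P* = 74/5 = 74/5
Then substitute into demand:
Q* = 104 - 1 * 74/5 = 446/5

446/5


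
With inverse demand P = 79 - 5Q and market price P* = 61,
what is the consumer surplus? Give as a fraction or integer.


Maximum willingness to pay (at Q=0): P_max = 79
Quantity demanded at P* = 61:
Q* = (79 - 61)/5 = 18/5
CS = (1/2) * Q* * (P_max - P*)
CS = (1/2) * 18/5 * (79 - 61)
CS = (1/2) * 18/5 * 18 = 162/5

162/5


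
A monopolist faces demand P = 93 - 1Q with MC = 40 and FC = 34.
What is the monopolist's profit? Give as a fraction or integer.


MR = MC: 93 - 2Q = 40
Q* = 53/2
P* = 93 - 1*53/2 = 133/2
Profit = (P* - MC)*Q* - FC
= (133/2 - 40)*53/2 - 34
= 53/2*53/2 - 34
= 2809/4 - 34 = 2673/4

2673/4


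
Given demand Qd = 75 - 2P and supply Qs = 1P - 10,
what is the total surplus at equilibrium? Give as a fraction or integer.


Find equilibrium: 75 - 2P = 1P - 10
75 + 10 = 3P
P* = 85/3 = 85/3
Q* = 1*85/3 - 10 = 55/3
Inverse demand: P = 75/2 - Q/2, so P_max = 75/2
Inverse supply: P = 10 + Q/1, so P_min = 10
CS = (1/2) * 55/3 * (75/2 - 85/3) = 3025/36
PS = (1/2) * 55/3 * (85/3 - 10) = 3025/18
TS = CS + PS = 3025/36 + 3025/18 = 3025/12

3025/12


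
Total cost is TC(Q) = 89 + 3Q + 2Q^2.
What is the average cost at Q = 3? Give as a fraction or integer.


TC(3) = 89 + 3*3 + 2*3^2
TC(3) = 89 + 9 + 18 = 116
AC = TC/Q = 116/3 = 116/3

116/3


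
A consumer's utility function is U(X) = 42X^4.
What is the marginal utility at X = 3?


MU = dU/dX = 42*4*X^(4-1)
MU = 168*X^3
At X = 3:
MU = 168 * 3^3
MU = 168 * 27 = 4536

4536


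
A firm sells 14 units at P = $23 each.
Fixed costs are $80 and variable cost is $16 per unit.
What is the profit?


Total Revenue = P * Q = 23 * 14 = $322
Total Cost = FC + VC*Q = 80 + 16*14 = $304
Profit = TR - TC = 322 - 304 = $18

$18


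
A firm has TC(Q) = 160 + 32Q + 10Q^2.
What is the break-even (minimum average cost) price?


AC(Q) = 160/Q + 32 + 10Q
To minimize: dAC/dQ = -160/Q^2 + 10 = 0
Q^2 = 160/10 = 16
Q* = 4
Min AC = 160/4 + 32 + 10*4
Min AC = 40 + 32 + 40 = 112

112


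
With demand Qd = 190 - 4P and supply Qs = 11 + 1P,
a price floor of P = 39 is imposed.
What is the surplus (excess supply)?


At P = 39:
Qd = 190 - 4*39 = 34
Qs = 11 + 1*39 = 50
Surplus = Qs - Qd = 50 - 34 = 16

16


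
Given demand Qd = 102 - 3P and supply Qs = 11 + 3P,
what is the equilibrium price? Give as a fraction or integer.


At equilibrium, Qd = Qs.
102 - 3P = 11 + 3P
102 - 11 = 3P + 3P
91 = 6P
P* = 91/6 = 91/6

91/6


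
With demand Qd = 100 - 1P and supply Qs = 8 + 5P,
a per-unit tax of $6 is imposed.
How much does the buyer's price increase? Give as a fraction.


With a per-unit tax, the buyer's price increase depends on relative slopes.
Supply slope: d = 5, Demand slope: b = 1
Buyer's price increase = d * tax / (b + d)
= 5 * 6 / (1 + 5)
= 30 / 6 = 5

5


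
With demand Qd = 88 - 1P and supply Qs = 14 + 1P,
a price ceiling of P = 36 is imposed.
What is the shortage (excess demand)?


At P = 36:
Qd = 88 - 1*36 = 52
Qs = 14 + 1*36 = 50
Shortage = Qd - Qs = 52 - 50 = 2

2


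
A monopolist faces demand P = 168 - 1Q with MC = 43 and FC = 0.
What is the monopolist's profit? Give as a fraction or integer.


MR = MC: 168 - 2Q = 43
Q* = 125/2
P* = 168 - 1*125/2 = 211/2
Profit = (P* - MC)*Q* - FC
= (211/2 - 43)*125/2 - 0
= 125/2*125/2 - 0
= 15625/4 - 0 = 15625/4

15625/4


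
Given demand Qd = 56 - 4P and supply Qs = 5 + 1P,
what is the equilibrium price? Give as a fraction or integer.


At equilibrium, Qd = Qs.
56 - 4P = 5 + 1P
56 - 5 = 4P + 1P
51 = 5P
P* = 51/5 = 51/5

51/5


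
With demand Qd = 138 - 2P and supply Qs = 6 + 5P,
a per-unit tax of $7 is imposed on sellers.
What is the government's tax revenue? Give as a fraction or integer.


With tax on sellers, new supply: Qs' = 6 + 5(P - 7)
= 5P - 29
New equilibrium quantity:
Q_new = 632/7
Tax revenue = tax * Q_new = 7 * 632/7 = 632

632


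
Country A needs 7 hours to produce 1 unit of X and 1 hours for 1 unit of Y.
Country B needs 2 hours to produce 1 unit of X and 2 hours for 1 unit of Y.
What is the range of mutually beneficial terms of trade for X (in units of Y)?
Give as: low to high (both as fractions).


Opportunity cost of X for Country A = hours_X / hours_Y = 7/1 = 7 units of Y
Opportunity cost of X for Country B = hours_X / hours_Y = 2/2 = 1 units of Y
Terms of trade must be between the two opportunity costs.
Range: 1 to 7

1 to 7


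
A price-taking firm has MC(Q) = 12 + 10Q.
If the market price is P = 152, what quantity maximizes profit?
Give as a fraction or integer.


In perfect competition, profit is maximized where P = MC.
152 = 12 + 10Q
140 = 10Q
Q* = 140/10 = 14

14


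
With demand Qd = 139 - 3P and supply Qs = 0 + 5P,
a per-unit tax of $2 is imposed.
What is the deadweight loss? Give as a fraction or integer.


Pre-tax equilibrium quantity: Q* = 695/8
Post-tax equilibrium quantity: Q_tax = 665/8
Reduction in quantity: Q* - Q_tax = 15/4
DWL = (1/2) * tax * (Q* - Q_tax)
DWL = (1/2) * 2 * 15/4 = 15/4

15/4


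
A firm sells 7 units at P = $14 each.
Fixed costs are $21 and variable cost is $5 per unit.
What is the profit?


Total Revenue = P * Q = 14 * 7 = $98
Total Cost = FC + VC*Q = 21 + 5*7 = $56
Profit = TR - TC = 98 - 56 = $42

$42


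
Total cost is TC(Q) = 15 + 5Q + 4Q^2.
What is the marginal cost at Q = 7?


MC = dTC/dQ = 5 + 2*4*Q
At Q = 7:
MC = 5 + 8*7
MC = 5 + 56 = 61

61


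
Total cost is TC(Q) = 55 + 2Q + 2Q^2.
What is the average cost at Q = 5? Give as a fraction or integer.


TC(5) = 55 + 2*5 + 2*5^2
TC(5) = 55 + 10 + 50 = 115
AC = TC/Q = 115/5 = 23

23


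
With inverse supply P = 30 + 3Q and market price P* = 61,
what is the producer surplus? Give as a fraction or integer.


Minimum supply price (at Q=0): P_min = 30
Quantity supplied at P* = 61:
Q* = (61 - 30)/3 = 31/3
PS = (1/2) * Q* * (P* - P_min)
PS = (1/2) * 31/3 * (61 - 30)
PS = (1/2) * 31/3 * 31 = 961/6

961/6


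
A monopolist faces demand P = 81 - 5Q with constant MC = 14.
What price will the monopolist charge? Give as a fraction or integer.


MR = 81 - 10Q
Set MR = MC: 81 - 10Q = 14
Q* = 67/10
Substitute into demand:
P* = 81 - 5*67/10 = 95/2

95/2


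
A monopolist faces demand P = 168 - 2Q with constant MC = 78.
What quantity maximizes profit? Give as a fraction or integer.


TR = P*Q = (168 - 2Q)Q = 168Q - 2Q^2
MR = dTR/dQ = 168 - 4Q
Set MR = MC:
168 - 4Q = 78
90 = 4Q
Q* = 90/4 = 45/2

45/2


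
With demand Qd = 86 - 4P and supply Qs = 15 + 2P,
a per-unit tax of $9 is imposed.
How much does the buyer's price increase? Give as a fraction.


With a per-unit tax, the buyer's price increase depends on relative slopes.
Supply slope: d = 2, Demand slope: b = 4
Buyer's price increase = d * tax / (b + d)
= 2 * 9 / (4 + 2)
= 18 / 6 = 3

3


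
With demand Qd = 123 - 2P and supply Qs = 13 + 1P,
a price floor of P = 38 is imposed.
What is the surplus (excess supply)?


At P = 38:
Qd = 123 - 2*38 = 47
Qs = 13 + 1*38 = 51
Surplus = Qs - Qd = 51 - 47 = 4

4


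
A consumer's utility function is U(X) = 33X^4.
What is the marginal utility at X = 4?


MU = dU/dX = 33*4*X^(4-1)
MU = 132*X^3
At X = 4:
MU = 132 * 4^3
MU = 132 * 64 = 8448

8448


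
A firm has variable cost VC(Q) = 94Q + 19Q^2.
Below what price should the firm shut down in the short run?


AVC(Q) = VC(Q)/Q = 94 + 19Q
AVC is increasing in Q, so minimum AVC is at Q -> 0+.
Min AVC = 94
The firm should shut down if P < 94.

94


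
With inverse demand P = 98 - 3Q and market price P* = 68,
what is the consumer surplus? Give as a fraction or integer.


Maximum willingness to pay (at Q=0): P_max = 98
Quantity demanded at P* = 68:
Q* = (98 - 68)/3 = 10
CS = (1/2) * Q* * (P_max - P*)
CS = (1/2) * 10 * (98 - 68)
CS = (1/2) * 10 * 30 = 150

150


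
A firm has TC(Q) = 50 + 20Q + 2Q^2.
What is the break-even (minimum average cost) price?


AC(Q) = 50/Q + 20 + 2Q
To minimize: dAC/dQ = -50/Q^2 + 2 = 0
Q^2 = 50/2 = 25
Q* = 5
Min AC = 50/5 + 20 + 2*5
Min AC = 10 + 20 + 10 = 40

40


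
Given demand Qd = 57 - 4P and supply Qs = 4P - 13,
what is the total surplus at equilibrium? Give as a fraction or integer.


Find equilibrium: 57 - 4P = 4P - 13
57 + 13 = 8P
P* = 70/8 = 35/4
Q* = 4*35/4 - 13 = 22
Inverse demand: P = 57/4 - Q/4, so P_max = 57/4
Inverse supply: P = 13/4 + Q/4, so P_min = 13/4
CS = (1/2) * 22 * (57/4 - 35/4) = 121/2
PS = (1/2) * 22 * (35/4 - 13/4) = 121/2
TS = CS + PS = 121/2 + 121/2 = 121

121


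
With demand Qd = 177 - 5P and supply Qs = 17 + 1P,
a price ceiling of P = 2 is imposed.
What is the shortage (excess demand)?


At P = 2:
Qd = 177 - 5*2 = 167
Qs = 17 + 1*2 = 19
Shortage = Qd - Qs = 167 - 19 = 148

148


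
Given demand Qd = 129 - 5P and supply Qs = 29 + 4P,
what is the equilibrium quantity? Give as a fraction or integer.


First find equilibrium price:
129 - 5P = 29 + 4P
P* = 100/9 = 100/9
Then substitute into demand:
Q* = 129 - 5 * 100/9 = 661/9

661/9


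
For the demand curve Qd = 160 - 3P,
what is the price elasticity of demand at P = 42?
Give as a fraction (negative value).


dQ/dP = -3
At P = 42: Q = 160 - 3*42 = 34
E = (dQ/dP)(P/Q) = (-3)(42/34) = -63/17

-63/17


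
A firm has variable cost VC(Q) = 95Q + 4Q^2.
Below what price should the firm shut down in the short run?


AVC(Q) = VC(Q)/Q = 95 + 4Q
AVC is increasing in Q, so minimum AVC is at Q -> 0+.
Min AVC = 95
The firm should shut down if P < 95.

95


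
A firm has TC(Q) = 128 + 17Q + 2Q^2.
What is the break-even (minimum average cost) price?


AC(Q) = 128/Q + 17 + 2Q
To minimize: dAC/dQ = -128/Q^2 + 2 = 0
Q^2 = 128/2 = 64
Q* = 8
Min AC = 128/8 + 17 + 2*8
Min AC = 16 + 17 + 16 = 49

49


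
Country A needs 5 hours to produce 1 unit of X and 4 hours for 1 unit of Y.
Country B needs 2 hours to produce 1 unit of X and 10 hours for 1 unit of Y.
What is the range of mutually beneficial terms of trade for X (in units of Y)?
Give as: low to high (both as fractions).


Opportunity cost of X for Country A = hours_X / hours_Y = 5/4 = 5/4 units of Y
Opportunity cost of X for Country B = hours_X / hours_Y = 2/10 = 1/5 units of Y
Terms of trade must be between the two opportunity costs.
Range: 1/5 to 5/4

1/5 to 5/4


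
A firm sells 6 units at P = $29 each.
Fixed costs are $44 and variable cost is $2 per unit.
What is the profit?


Total Revenue = P * Q = 29 * 6 = $174
Total Cost = FC + VC*Q = 44 + 2*6 = $56
Profit = TR - TC = 174 - 56 = $118

$118


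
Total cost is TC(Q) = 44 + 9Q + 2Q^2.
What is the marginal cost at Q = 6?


MC = dTC/dQ = 9 + 2*2*Q
At Q = 6:
MC = 9 + 4*6
MC = 9 + 24 = 33

33


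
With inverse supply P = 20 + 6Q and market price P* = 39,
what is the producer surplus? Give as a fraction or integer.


Minimum supply price (at Q=0): P_min = 20
Quantity supplied at P* = 39:
Q* = (39 - 20)/6 = 19/6
PS = (1/2) * Q* * (P* - P_min)
PS = (1/2) * 19/6 * (39 - 20)
PS = (1/2) * 19/6 * 19 = 361/12

361/12


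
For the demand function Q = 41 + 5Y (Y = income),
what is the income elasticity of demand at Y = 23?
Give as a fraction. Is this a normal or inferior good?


dQ/dY = 5
At Y = 23: Q = 41 + 5*23 = 156
Ey = (dQ/dY)(Y/Q) = 5 * 23 / 156 = 115/156
Since Ey > 0, this is a normal good.

115/156 (normal good)
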